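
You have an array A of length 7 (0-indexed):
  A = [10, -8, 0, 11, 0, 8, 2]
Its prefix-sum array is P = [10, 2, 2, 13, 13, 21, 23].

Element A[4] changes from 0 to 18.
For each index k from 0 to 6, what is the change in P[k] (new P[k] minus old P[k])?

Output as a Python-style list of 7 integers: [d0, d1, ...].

Element change: A[4] 0 -> 18, delta = 18
For k < 4: P[k] unchanged, delta_P[k] = 0
For k >= 4: P[k] shifts by exactly 18
Delta array: [0, 0, 0, 0, 18, 18, 18]

Answer: [0, 0, 0, 0, 18, 18, 18]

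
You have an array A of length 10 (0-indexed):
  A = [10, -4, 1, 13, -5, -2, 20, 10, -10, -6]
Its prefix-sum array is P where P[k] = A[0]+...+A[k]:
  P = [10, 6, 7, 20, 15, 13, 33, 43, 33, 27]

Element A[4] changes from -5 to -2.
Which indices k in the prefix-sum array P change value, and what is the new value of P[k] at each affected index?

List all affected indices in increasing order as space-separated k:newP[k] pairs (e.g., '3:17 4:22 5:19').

P[k] = A[0] + ... + A[k]
P[k] includes A[4] iff k >= 4
Affected indices: 4, 5, ..., 9; delta = 3
  P[4]: 15 + 3 = 18
  P[5]: 13 + 3 = 16
  P[6]: 33 + 3 = 36
  P[7]: 43 + 3 = 46
  P[8]: 33 + 3 = 36
  P[9]: 27 + 3 = 30

Answer: 4:18 5:16 6:36 7:46 8:36 9:30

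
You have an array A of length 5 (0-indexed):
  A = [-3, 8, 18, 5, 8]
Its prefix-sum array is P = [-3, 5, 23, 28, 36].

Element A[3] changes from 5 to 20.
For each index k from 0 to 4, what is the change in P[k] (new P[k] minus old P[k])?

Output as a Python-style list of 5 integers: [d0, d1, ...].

Element change: A[3] 5 -> 20, delta = 15
For k < 3: P[k] unchanged, delta_P[k] = 0
For k >= 3: P[k] shifts by exactly 15
Delta array: [0, 0, 0, 15, 15]

Answer: [0, 0, 0, 15, 15]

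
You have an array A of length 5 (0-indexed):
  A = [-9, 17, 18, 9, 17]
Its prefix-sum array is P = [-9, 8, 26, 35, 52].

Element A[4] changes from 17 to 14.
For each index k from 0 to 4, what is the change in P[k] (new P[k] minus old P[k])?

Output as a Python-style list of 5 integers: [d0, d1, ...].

Answer: [0, 0, 0, 0, -3]

Derivation:
Element change: A[4] 17 -> 14, delta = -3
For k < 4: P[k] unchanged, delta_P[k] = 0
For k >= 4: P[k] shifts by exactly -3
Delta array: [0, 0, 0, 0, -3]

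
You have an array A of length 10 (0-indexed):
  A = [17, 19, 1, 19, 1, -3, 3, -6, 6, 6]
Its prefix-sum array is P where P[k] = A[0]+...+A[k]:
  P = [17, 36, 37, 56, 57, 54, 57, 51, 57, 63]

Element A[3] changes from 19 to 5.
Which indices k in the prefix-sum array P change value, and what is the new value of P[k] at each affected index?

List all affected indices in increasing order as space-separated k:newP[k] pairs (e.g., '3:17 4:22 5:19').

Answer: 3:42 4:43 5:40 6:43 7:37 8:43 9:49

Derivation:
P[k] = A[0] + ... + A[k]
P[k] includes A[3] iff k >= 3
Affected indices: 3, 4, ..., 9; delta = -14
  P[3]: 56 + -14 = 42
  P[4]: 57 + -14 = 43
  P[5]: 54 + -14 = 40
  P[6]: 57 + -14 = 43
  P[7]: 51 + -14 = 37
  P[8]: 57 + -14 = 43
  P[9]: 63 + -14 = 49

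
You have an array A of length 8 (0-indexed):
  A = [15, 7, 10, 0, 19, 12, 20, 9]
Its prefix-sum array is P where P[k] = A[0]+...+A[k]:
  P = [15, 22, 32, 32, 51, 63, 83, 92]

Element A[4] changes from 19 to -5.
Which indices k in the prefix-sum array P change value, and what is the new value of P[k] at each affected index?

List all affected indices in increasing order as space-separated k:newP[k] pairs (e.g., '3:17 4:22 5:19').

Answer: 4:27 5:39 6:59 7:68

Derivation:
P[k] = A[0] + ... + A[k]
P[k] includes A[4] iff k >= 4
Affected indices: 4, 5, ..., 7; delta = -24
  P[4]: 51 + -24 = 27
  P[5]: 63 + -24 = 39
  P[6]: 83 + -24 = 59
  P[7]: 92 + -24 = 68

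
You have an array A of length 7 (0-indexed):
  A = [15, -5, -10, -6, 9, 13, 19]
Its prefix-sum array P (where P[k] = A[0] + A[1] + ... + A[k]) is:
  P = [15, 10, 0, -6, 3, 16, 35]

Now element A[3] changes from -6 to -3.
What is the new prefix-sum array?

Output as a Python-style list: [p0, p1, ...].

Change: A[3] -6 -> -3, delta = 3
P[k] for k < 3: unchanged (A[3] not included)
P[k] for k >= 3: shift by delta = 3
  P[0] = 15 + 0 = 15
  P[1] = 10 + 0 = 10
  P[2] = 0 + 0 = 0
  P[3] = -6 + 3 = -3
  P[4] = 3 + 3 = 6
  P[5] = 16 + 3 = 19
  P[6] = 35 + 3 = 38

Answer: [15, 10, 0, -3, 6, 19, 38]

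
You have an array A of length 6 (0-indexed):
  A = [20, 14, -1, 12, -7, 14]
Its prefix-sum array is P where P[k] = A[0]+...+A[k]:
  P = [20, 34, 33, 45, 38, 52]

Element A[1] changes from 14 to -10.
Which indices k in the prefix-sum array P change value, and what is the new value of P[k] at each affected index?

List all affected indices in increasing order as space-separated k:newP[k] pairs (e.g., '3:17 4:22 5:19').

P[k] = A[0] + ... + A[k]
P[k] includes A[1] iff k >= 1
Affected indices: 1, 2, ..., 5; delta = -24
  P[1]: 34 + -24 = 10
  P[2]: 33 + -24 = 9
  P[3]: 45 + -24 = 21
  P[4]: 38 + -24 = 14
  P[5]: 52 + -24 = 28

Answer: 1:10 2:9 3:21 4:14 5:28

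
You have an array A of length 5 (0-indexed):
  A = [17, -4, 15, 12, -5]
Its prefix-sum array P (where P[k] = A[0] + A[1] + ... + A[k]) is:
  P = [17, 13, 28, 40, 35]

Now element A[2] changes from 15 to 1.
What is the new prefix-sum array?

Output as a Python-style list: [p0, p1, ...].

Answer: [17, 13, 14, 26, 21]

Derivation:
Change: A[2] 15 -> 1, delta = -14
P[k] for k < 2: unchanged (A[2] not included)
P[k] for k >= 2: shift by delta = -14
  P[0] = 17 + 0 = 17
  P[1] = 13 + 0 = 13
  P[2] = 28 + -14 = 14
  P[3] = 40 + -14 = 26
  P[4] = 35 + -14 = 21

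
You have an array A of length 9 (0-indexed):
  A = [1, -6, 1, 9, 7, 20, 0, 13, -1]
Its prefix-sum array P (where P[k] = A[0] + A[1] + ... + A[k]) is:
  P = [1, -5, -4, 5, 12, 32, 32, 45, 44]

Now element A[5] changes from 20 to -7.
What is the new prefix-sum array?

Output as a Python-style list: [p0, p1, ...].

Answer: [1, -5, -4, 5, 12, 5, 5, 18, 17]

Derivation:
Change: A[5] 20 -> -7, delta = -27
P[k] for k < 5: unchanged (A[5] not included)
P[k] for k >= 5: shift by delta = -27
  P[0] = 1 + 0 = 1
  P[1] = -5 + 0 = -5
  P[2] = -4 + 0 = -4
  P[3] = 5 + 0 = 5
  P[4] = 12 + 0 = 12
  P[5] = 32 + -27 = 5
  P[6] = 32 + -27 = 5
  P[7] = 45 + -27 = 18
  P[8] = 44 + -27 = 17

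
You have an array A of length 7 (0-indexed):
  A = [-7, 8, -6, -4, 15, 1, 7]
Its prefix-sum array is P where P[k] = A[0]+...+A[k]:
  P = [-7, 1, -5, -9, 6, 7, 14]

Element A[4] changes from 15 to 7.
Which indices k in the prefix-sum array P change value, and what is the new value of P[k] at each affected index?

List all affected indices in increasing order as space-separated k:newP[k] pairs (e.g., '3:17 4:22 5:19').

Answer: 4:-2 5:-1 6:6

Derivation:
P[k] = A[0] + ... + A[k]
P[k] includes A[4] iff k >= 4
Affected indices: 4, 5, ..., 6; delta = -8
  P[4]: 6 + -8 = -2
  P[5]: 7 + -8 = -1
  P[6]: 14 + -8 = 6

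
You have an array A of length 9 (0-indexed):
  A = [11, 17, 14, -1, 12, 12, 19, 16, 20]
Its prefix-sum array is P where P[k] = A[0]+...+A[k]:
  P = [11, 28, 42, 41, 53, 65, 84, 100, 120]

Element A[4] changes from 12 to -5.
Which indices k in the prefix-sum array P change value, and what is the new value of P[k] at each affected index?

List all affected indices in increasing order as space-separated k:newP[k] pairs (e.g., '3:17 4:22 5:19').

P[k] = A[0] + ... + A[k]
P[k] includes A[4] iff k >= 4
Affected indices: 4, 5, ..., 8; delta = -17
  P[4]: 53 + -17 = 36
  P[5]: 65 + -17 = 48
  P[6]: 84 + -17 = 67
  P[7]: 100 + -17 = 83
  P[8]: 120 + -17 = 103

Answer: 4:36 5:48 6:67 7:83 8:103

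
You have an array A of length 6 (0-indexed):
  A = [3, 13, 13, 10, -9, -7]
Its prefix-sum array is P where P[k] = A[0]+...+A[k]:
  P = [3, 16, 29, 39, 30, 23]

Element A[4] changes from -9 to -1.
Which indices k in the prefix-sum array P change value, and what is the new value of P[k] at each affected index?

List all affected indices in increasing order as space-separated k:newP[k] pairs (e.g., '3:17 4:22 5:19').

P[k] = A[0] + ... + A[k]
P[k] includes A[4] iff k >= 4
Affected indices: 4, 5, ..., 5; delta = 8
  P[4]: 30 + 8 = 38
  P[5]: 23 + 8 = 31

Answer: 4:38 5:31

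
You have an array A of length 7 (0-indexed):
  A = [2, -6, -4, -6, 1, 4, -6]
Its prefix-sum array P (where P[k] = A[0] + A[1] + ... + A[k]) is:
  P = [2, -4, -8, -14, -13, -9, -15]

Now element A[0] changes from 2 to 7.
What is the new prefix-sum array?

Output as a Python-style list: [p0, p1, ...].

Change: A[0] 2 -> 7, delta = 5
P[k] for k < 0: unchanged (A[0] not included)
P[k] for k >= 0: shift by delta = 5
  P[0] = 2 + 5 = 7
  P[1] = -4 + 5 = 1
  P[2] = -8 + 5 = -3
  P[3] = -14 + 5 = -9
  P[4] = -13 + 5 = -8
  P[5] = -9 + 5 = -4
  P[6] = -15 + 5 = -10

Answer: [7, 1, -3, -9, -8, -4, -10]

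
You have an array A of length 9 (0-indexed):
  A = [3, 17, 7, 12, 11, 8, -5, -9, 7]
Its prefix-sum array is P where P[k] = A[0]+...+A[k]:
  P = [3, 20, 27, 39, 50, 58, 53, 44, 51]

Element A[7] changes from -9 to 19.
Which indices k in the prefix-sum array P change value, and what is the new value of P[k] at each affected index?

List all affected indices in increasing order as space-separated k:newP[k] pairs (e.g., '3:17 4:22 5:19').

P[k] = A[0] + ... + A[k]
P[k] includes A[7] iff k >= 7
Affected indices: 7, 8, ..., 8; delta = 28
  P[7]: 44 + 28 = 72
  P[8]: 51 + 28 = 79

Answer: 7:72 8:79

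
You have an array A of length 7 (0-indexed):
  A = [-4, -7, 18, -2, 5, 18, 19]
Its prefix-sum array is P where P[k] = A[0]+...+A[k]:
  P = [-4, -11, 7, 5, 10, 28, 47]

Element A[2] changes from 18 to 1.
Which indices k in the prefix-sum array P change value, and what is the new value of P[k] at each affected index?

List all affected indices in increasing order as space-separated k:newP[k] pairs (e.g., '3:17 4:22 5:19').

Answer: 2:-10 3:-12 4:-7 5:11 6:30

Derivation:
P[k] = A[0] + ... + A[k]
P[k] includes A[2] iff k >= 2
Affected indices: 2, 3, ..., 6; delta = -17
  P[2]: 7 + -17 = -10
  P[3]: 5 + -17 = -12
  P[4]: 10 + -17 = -7
  P[5]: 28 + -17 = 11
  P[6]: 47 + -17 = 30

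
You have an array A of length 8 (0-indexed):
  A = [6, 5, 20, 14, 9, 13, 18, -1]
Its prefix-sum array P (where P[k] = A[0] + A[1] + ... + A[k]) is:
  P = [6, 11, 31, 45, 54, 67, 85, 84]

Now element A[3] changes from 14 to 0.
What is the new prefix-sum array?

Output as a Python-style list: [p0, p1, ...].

Answer: [6, 11, 31, 31, 40, 53, 71, 70]

Derivation:
Change: A[3] 14 -> 0, delta = -14
P[k] for k < 3: unchanged (A[3] not included)
P[k] for k >= 3: shift by delta = -14
  P[0] = 6 + 0 = 6
  P[1] = 11 + 0 = 11
  P[2] = 31 + 0 = 31
  P[3] = 45 + -14 = 31
  P[4] = 54 + -14 = 40
  P[5] = 67 + -14 = 53
  P[6] = 85 + -14 = 71
  P[7] = 84 + -14 = 70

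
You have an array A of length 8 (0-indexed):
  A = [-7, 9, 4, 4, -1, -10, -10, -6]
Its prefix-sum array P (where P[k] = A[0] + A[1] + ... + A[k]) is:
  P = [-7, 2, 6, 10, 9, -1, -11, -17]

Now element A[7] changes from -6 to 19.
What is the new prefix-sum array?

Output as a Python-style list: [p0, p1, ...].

Change: A[7] -6 -> 19, delta = 25
P[k] for k < 7: unchanged (A[7] not included)
P[k] for k >= 7: shift by delta = 25
  P[0] = -7 + 0 = -7
  P[1] = 2 + 0 = 2
  P[2] = 6 + 0 = 6
  P[3] = 10 + 0 = 10
  P[4] = 9 + 0 = 9
  P[5] = -1 + 0 = -1
  P[6] = -11 + 0 = -11
  P[7] = -17 + 25 = 8

Answer: [-7, 2, 6, 10, 9, -1, -11, 8]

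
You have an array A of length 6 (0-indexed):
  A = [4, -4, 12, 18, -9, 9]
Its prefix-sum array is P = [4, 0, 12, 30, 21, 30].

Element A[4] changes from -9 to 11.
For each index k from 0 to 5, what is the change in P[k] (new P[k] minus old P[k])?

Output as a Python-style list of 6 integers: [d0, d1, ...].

Answer: [0, 0, 0, 0, 20, 20]

Derivation:
Element change: A[4] -9 -> 11, delta = 20
For k < 4: P[k] unchanged, delta_P[k] = 0
For k >= 4: P[k] shifts by exactly 20
Delta array: [0, 0, 0, 0, 20, 20]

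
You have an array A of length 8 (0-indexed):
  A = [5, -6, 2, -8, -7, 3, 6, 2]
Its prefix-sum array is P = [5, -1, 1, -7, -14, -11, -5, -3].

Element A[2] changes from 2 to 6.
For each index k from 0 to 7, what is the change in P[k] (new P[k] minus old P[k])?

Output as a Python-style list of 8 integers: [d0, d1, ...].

Answer: [0, 0, 4, 4, 4, 4, 4, 4]

Derivation:
Element change: A[2] 2 -> 6, delta = 4
For k < 2: P[k] unchanged, delta_P[k] = 0
For k >= 2: P[k] shifts by exactly 4
Delta array: [0, 0, 4, 4, 4, 4, 4, 4]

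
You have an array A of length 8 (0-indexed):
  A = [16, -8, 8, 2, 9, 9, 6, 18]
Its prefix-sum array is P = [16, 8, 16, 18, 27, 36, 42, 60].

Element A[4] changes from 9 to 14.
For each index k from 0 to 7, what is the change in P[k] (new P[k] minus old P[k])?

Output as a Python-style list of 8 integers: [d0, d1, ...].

Answer: [0, 0, 0, 0, 5, 5, 5, 5]

Derivation:
Element change: A[4] 9 -> 14, delta = 5
For k < 4: P[k] unchanged, delta_P[k] = 0
For k >= 4: P[k] shifts by exactly 5
Delta array: [0, 0, 0, 0, 5, 5, 5, 5]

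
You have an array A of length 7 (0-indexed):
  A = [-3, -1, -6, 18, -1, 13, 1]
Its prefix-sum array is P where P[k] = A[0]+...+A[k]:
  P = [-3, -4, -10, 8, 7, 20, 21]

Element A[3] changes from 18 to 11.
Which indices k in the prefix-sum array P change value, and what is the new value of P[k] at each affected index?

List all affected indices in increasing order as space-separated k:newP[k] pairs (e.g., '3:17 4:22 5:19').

Answer: 3:1 4:0 5:13 6:14

Derivation:
P[k] = A[0] + ... + A[k]
P[k] includes A[3] iff k >= 3
Affected indices: 3, 4, ..., 6; delta = -7
  P[3]: 8 + -7 = 1
  P[4]: 7 + -7 = 0
  P[5]: 20 + -7 = 13
  P[6]: 21 + -7 = 14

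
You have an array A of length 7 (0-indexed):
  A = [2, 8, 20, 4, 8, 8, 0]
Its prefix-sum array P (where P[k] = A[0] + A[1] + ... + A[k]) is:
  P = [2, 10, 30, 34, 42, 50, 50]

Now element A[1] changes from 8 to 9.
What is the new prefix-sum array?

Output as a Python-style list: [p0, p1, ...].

Change: A[1] 8 -> 9, delta = 1
P[k] for k < 1: unchanged (A[1] not included)
P[k] for k >= 1: shift by delta = 1
  P[0] = 2 + 0 = 2
  P[1] = 10 + 1 = 11
  P[2] = 30 + 1 = 31
  P[3] = 34 + 1 = 35
  P[4] = 42 + 1 = 43
  P[5] = 50 + 1 = 51
  P[6] = 50 + 1 = 51

Answer: [2, 11, 31, 35, 43, 51, 51]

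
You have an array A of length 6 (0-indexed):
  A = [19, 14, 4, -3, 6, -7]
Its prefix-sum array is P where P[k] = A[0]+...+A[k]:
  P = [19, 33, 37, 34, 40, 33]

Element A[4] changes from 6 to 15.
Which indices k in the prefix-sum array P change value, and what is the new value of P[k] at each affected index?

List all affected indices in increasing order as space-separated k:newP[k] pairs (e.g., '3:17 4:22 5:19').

P[k] = A[0] + ... + A[k]
P[k] includes A[4] iff k >= 4
Affected indices: 4, 5, ..., 5; delta = 9
  P[4]: 40 + 9 = 49
  P[5]: 33 + 9 = 42

Answer: 4:49 5:42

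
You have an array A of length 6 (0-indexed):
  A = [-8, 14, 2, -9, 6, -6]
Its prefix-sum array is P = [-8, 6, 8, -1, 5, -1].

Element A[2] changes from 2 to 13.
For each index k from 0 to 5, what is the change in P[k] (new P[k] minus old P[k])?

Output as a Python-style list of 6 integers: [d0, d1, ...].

Element change: A[2] 2 -> 13, delta = 11
For k < 2: P[k] unchanged, delta_P[k] = 0
For k >= 2: P[k] shifts by exactly 11
Delta array: [0, 0, 11, 11, 11, 11]

Answer: [0, 0, 11, 11, 11, 11]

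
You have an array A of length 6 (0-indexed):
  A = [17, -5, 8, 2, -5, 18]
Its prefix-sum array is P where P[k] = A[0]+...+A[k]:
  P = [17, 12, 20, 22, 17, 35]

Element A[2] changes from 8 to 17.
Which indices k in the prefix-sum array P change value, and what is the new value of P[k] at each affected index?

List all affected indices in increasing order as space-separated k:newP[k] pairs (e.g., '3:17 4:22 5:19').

P[k] = A[0] + ... + A[k]
P[k] includes A[2] iff k >= 2
Affected indices: 2, 3, ..., 5; delta = 9
  P[2]: 20 + 9 = 29
  P[3]: 22 + 9 = 31
  P[4]: 17 + 9 = 26
  P[5]: 35 + 9 = 44

Answer: 2:29 3:31 4:26 5:44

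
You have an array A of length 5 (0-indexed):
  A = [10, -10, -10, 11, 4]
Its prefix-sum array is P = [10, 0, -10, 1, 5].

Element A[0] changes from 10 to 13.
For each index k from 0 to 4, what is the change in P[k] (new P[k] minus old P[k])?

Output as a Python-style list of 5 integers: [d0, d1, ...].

Answer: [3, 3, 3, 3, 3]

Derivation:
Element change: A[0] 10 -> 13, delta = 3
For k < 0: P[k] unchanged, delta_P[k] = 0
For k >= 0: P[k] shifts by exactly 3
Delta array: [3, 3, 3, 3, 3]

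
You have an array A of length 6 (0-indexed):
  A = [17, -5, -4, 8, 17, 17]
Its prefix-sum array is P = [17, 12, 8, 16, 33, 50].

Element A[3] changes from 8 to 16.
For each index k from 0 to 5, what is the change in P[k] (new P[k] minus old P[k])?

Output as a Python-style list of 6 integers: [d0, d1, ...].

Element change: A[3] 8 -> 16, delta = 8
For k < 3: P[k] unchanged, delta_P[k] = 0
For k >= 3: P[k] shifts by exactly 8
Delta array: [0, 0, 0, 8, 8, 8]

Answer: [0, 0, 0, 8, 8, 8]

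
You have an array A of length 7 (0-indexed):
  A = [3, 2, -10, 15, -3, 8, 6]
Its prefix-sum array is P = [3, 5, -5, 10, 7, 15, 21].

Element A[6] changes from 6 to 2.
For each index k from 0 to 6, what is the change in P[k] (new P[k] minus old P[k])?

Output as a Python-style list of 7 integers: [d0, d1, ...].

Element change: A[6] 6 -> 2, delta = -4
For k < 6: P[k] unchanged, delta_P[k] = 0
For k >= 6: P[k] shifts by exactly -4
Delta array: [0, 0, 0, 0, 0, 0, -4]

Answer: [0, 0, 0, 0, 0, 0, -4]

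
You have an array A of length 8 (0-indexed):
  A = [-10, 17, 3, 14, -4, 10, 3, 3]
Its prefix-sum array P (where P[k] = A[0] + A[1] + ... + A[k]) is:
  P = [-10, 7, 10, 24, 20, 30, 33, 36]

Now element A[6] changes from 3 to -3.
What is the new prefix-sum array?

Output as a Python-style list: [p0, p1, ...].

Change: A[6] 3 -> -3, delta = -6
P[k] for k < 6: unchanged (A[6] not included)
P[k] for k >= 6: shift by delta = -6
  P[0] = -10 + 0 = -10
  P[1] = 7 + 0 = 7
  P[2] = 10 + 0 = 10
  P[3] = 24 + 0 = 24
  P[4] = 20 + 0 = 20
  P[5] = 30 + 0 = 30
  P[6] = 33 + -6 = 27
  P[7] = 36 + -6 = 30

Answer: [-10, 7, 10, 24, 20, 30, 27, 30]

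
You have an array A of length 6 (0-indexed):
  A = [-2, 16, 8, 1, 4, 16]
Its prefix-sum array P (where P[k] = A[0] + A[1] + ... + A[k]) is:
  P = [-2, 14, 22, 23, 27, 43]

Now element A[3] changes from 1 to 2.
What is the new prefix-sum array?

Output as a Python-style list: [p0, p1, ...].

Change: A[3] 1 -> 2, delta = 1
P[k] for k < 3: unchanged (A[3] not included)
P[k] for k >= 3: shift by delta = 1
  P[0] = -2 + 0 = -2
  P[1] = 14 + 0 = 14
  P[2] = 22 + 0 = 22
  P[3] = 23 + 1 = 24
  P[4] = 27 + 1 = 28
  P[5] = 43 + 1 = 44

Answer: [-2, 14, 22, 24, 28, 44]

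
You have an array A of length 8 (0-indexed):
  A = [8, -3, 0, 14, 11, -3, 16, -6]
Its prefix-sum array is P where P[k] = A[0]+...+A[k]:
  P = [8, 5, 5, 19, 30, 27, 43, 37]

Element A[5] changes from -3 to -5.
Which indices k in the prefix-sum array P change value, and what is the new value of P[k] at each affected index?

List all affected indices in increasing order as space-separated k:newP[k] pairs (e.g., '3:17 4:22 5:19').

P[k] = A[0] + ... + A[k]
P[k] includes A[5] iff k >= 5
Affected indices: 5, 6, ..., 7; delta = -2
  P[5]: 27 + -2 = 25
  P[6]: 43 + -2 = 41
  P[7]: 37 + -2 = 35

Answer: 5:25 6:41 7:35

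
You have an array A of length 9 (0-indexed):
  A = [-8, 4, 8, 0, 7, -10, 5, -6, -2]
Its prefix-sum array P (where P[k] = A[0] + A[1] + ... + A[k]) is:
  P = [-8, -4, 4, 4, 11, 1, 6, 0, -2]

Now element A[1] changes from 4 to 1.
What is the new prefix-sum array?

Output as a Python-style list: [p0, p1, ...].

Change: A[1] 4 -> 1, delta = -3
P[k] for k < 1: unchanged (A[1] not included)
P[k] for k >= 1: shift by delta = -3
  P[0] = -8 + 0 = -8
  P[1] = -4 + -3 = -7
  P[2] = 4 + -3 = 1
  P[3] = 4 + -3 = 1
  P[4] = 11 + -3 = 8
  P[5] = 1 + -3 = -2
  P[6] = 6 + -3 = 3
  P[7] = 0 + -3 = -3
  P[8] = -2 + -3 = -5

Answer: [-8, -7, 1, 1, 8, -2, 3, -3, -5]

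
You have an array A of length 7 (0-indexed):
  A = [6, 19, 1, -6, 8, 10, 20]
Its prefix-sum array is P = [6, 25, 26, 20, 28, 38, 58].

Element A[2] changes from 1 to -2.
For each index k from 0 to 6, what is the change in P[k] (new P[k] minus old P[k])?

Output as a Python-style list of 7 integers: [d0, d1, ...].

Element change: A[2] 1 -> -2, delta = -3
For k < 2: P[k] unchanged, delta_P[k] = 0
For k >= 2: P[k] shifts by exactly -3
Delta array: [0, 0, -3, -3, -3, -3, -3]

Answer: [0, 0, -3, -3, -3, -3, -3]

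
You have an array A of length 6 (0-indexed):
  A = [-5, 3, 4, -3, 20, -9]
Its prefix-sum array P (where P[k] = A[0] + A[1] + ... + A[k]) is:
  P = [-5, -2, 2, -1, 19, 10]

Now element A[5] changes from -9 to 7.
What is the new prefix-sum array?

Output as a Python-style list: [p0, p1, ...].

Change: A[5] -9 -> 7, delta = 16
P[k] for k < 5: unchanged (A[5] not included)
P[k] for k >= 5: shift by delta = 16
  P[0] = -5 + 0 = -5
  P[1] = -2 + 0 = -2
  P[2] = 2 + 0 = 2
  P[3] = -1 + 0 = -1
  P[4] = 19 + 0 = 19
  P[5] = 10 + 16 = 26

Answer: [-5, -2, 2, -1, 19, 26]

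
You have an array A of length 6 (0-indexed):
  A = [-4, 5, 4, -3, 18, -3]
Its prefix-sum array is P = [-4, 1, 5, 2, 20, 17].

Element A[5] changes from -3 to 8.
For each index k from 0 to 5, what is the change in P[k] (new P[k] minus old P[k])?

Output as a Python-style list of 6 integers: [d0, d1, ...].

Answer: [0, 0, 0, 0, 0, 11]

Derivation:
Element change: A[5] -3 -> 8, delta = 11
For k < 5: P[k] unchanged, delta_P[k] = 0
For k >= 5: P[k] shifts by exactly 11
Delta array: [0, 0, 0, 0, 0, 11]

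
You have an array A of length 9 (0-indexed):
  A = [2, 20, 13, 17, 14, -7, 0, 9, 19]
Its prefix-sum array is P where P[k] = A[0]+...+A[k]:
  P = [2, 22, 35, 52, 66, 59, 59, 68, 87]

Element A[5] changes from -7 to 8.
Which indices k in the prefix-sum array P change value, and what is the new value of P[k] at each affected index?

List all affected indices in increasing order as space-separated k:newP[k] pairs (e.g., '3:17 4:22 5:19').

Answer: 5:74 6:74 7:83 8:102

Derivation:
P[k] = A[0] + ... + A[k]
P[k] includes A[5] iff k >= 5
Affected indices: 5, 6, ..., 8; delta = 15
  P[5]: 59 + 15 = 74
  P[6]: 59 + 15 = 74
  P[7]: 68 + 15 = 83
  P[8]: 87 + 15 = 102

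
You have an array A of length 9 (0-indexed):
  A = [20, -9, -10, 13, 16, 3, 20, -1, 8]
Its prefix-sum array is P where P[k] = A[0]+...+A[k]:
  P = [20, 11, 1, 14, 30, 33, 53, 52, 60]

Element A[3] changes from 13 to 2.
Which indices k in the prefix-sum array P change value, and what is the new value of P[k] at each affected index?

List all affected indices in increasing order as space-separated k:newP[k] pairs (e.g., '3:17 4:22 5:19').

P[k] = A[0] + ... + A[k]
P[k] includes A[3] iff k >= 3
Affected indices: 3, 4, ..., 8; delta = -11
  P[3]: 14 + -11 = 3
  P[4]: 30 + -11 = 19
  P[5]: 33 + -11 = 22
  P[6]: 53 + -11 = 42
  P[7]: 52 + -11 = 41
  P[8]: 60 + -11 = 49

Answer: 3:3 4:19 5:22 6:42 7:41 8:49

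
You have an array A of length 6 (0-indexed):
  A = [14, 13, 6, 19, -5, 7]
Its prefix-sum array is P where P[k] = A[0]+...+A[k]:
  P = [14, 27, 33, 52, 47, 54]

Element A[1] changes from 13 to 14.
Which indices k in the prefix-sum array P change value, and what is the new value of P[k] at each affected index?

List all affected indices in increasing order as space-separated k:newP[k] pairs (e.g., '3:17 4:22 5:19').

Answer: 1:28 2:34 3:53 4:48 5:55

Derivation:
P[k] = A[0] + ... + A[k]
P[k] includes A[1] iff k >= 1
Affected indices: 1, 2, ..., 5; delta = 1
  P[1]: 27 + 1 = 28
  P[2]: 33 + 1 = 34
  P[3]: 52 + 1 = 53
  P[4]: 47 + 1 = 48
  P[5]: 54 + 1 = 55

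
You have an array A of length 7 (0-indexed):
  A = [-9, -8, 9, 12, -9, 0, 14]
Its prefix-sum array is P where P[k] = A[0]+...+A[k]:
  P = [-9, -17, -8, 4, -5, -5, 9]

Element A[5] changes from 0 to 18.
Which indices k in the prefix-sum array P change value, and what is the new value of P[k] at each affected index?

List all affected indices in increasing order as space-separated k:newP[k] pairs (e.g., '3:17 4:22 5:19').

P[k] = A[0] + ... + A[k]
P[k] includes A[5] iff k >= 5
Affected indices: 5, 6, ..., 6; delta = 18
  P[5]: -5 + 18 = 13
  P[6]: 9 + 18 = 27

Answer: 5:13 6:27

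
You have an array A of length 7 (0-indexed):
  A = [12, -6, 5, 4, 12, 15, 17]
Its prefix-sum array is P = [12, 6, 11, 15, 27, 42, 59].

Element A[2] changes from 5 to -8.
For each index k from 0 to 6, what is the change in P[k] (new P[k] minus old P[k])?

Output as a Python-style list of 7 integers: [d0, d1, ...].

Element change: A[2] 5 -> -8, delta = -13
For k < 2: P[k] unchanged, delta_P[k] = 0
For k >= 2: P[k] shifts by exactly -13
Delta array: [0, 0, -13, -13, -13, -13, -13]

Answer: [0, 0, -13, -13, -13, -13, -13]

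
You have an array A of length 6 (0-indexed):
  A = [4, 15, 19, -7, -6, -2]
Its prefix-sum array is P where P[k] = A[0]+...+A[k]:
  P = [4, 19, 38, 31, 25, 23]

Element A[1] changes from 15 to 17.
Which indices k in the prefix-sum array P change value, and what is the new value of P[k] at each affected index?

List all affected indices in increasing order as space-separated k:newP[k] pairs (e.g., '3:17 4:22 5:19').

P[k] = A[0] + ... + A[k]
P[k] includes A[1] iff k >= 1
Affected indices: 1, 2, ..., 5; delta = 2
  P[1]: 19 + 2 = 21
  P[2]: 38 + 2 = 40
  P[3]: 31 + 2 = 33
  P[4]: 25 + 2 = 27
  P[5]: 23 + 2 = 25

Answer: 1:21 2:40 3:33 4:27 5:25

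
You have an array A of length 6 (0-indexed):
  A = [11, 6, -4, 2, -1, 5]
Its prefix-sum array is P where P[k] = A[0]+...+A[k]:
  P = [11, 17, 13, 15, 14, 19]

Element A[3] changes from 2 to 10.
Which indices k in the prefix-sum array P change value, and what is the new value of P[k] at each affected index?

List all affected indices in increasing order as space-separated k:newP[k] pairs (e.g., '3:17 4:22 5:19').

Answer: 3:23 4:22 5:27

Derivation:
P[k] = A[0] + ... + A[k]
P[k] includes A[3] iff k >= 3
Affected indices: 3, 4, ..., 5; delta = 8
  P[3]: 15 + 8 = 23
  P[4]: 14 + 8 = 22
  P[5]: 19 + 8 = 27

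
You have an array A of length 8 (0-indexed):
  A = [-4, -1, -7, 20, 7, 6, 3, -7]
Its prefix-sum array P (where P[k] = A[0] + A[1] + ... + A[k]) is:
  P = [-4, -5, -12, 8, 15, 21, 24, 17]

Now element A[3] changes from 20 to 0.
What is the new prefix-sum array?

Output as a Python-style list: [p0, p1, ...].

Change: A[3] 20 -> 0, delta = -20
P[k] for k < 3: unchanged (A[3] not included)
P[k] for k >= 3: shift by delta = -20
  P[0] = -4 + 0 = -4
  P[1] = -5 + 0 = -5
  P[2] = -12 + 0 = -12
  P[3] = 8 + -20 = -12
  P[4] = 15 + -20 = -5
  P[5] = 21 + -20 = 1
  P[6] = 24 + -20 = 4
  P[7] = 17 + -20 = -3

Answer: [-4, -5, -12, -12, -5, 1, 4, -3]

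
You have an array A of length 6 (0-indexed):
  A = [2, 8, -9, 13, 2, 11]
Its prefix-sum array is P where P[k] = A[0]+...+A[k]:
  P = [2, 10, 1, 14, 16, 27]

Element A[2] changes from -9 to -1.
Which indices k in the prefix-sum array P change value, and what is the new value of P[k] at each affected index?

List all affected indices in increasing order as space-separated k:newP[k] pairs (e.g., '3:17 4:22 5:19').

P[k] = A[0] + ... + A[k]
P[k] includes A[2] iff k >= 2
Affected indices: 2, 3, ..., 5; delta = 8
  P[2]: 1 + 8 = 9
  P[3]: 14 + 8 = 22
  P[4]: 16 + 8 = 24
  P[5]: 27 + 8 = 35

Answer: 2:9 3:22 4:24 5:35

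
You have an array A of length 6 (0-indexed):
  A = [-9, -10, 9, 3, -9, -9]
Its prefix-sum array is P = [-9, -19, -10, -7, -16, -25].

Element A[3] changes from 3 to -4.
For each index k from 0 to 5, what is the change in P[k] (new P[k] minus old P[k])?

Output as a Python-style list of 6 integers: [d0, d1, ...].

Element change: A[3] 3 -> -4, delta = -7
For k < 3: P[k] unchanged, delta_P[k] = 0
For k >= 3: P[k] shifts by exactly -7
Delta array: [0, 0, 0, -7, -7, -7]

Answer: [0, 0, 0, -7, -7, -7]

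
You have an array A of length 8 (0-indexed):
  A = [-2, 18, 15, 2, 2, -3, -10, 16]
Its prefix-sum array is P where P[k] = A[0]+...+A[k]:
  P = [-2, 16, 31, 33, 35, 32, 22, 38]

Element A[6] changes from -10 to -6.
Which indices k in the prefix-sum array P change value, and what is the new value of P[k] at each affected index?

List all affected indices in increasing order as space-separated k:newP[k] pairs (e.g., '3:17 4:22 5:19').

P[k] = A[0] + ... + A[k]
P[k] includes A[6] iff k >= 6
Affected indices: 6, 7, ..., 7; delta = 4
  P[6]: 22 + 4 = 26
  P[7]: 38 + 4 = 42

Answer: 6:26 7:42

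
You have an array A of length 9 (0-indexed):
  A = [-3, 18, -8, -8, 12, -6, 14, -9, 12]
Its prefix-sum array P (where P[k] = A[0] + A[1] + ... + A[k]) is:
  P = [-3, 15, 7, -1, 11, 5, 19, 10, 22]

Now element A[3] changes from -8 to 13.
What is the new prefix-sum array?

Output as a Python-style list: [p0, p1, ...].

Change: A[3] -8 -> 13, delta = 21
P[k] for k < 3: unchanged (A[3] not included)
P[k] for k >= 3: shift by delta = 21
  P[0] = -3 + 0 = -3
  P[1] = 15 + 0 = 15
  P[2] = 7 + 0 = 7
  P[3] = -1 + 21 = 20
  P[4] = 11 + 21 = 32
  P[5] = 5 + 21 = 26
  P[6] = 19 + 21 = 40
  P[7] = 10 + 21 = 31
  P[8] = 22 + 21 = 43

Answer: [-3, 15, 7, 20, 32, 26, 40, 31, 43]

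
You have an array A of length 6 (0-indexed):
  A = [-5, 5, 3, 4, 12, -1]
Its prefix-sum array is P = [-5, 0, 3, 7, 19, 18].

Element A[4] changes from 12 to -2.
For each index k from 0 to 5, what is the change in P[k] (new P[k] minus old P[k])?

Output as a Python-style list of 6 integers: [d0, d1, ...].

Element change: A[4] 12 -> -2, delta = -14
For k < 4: P[k] unchanged, delta_P[k] = 0
For k >= 4: P[k] shifts by exactly -14
Delta array: [0, 0, 0, 0, -14, -14]

Answer: [0, 0, 0, 0, -14, -14]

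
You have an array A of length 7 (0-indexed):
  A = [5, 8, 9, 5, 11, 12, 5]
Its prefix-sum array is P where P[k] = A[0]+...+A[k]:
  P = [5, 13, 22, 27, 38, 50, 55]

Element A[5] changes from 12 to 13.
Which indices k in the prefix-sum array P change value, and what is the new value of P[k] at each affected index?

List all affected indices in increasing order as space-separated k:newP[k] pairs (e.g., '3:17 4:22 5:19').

P[k] = A[0] + ... + A[k]
P[k] includes A[5] iff k >= 5
Affected indices: 5, 6, ..., 6; delta = 1
  P[5]: 50 + 1 = 51
  P[6]: 55 + 1 = 56

Answer: 5:51 6:56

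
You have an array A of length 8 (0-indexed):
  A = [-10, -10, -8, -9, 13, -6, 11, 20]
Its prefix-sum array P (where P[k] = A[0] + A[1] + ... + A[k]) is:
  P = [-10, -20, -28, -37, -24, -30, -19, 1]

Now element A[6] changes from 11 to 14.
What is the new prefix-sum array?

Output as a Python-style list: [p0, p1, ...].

Answer: [-10, -20, -28, -37, -24, -30, -16, 4]

Derivation:
Change: A[6] 11 -> 14, delta = 3
P[k] for k < 6: unchanged (A[6] not included)
P[k] for k >= 6: shift by delta = 3
  P[0] = -10 + 0 = -10
  P[1] = -20 + 0 = -20
  P[2] = -28 + 0 = -28
  P[3] = -37 + 0 = -37
  P[4] = -24 + 0 = -24
  P[5] = -30 + 0 = -30
  P[6] = -19 + 3 = -16
  P[7] = 1 + 3 = 4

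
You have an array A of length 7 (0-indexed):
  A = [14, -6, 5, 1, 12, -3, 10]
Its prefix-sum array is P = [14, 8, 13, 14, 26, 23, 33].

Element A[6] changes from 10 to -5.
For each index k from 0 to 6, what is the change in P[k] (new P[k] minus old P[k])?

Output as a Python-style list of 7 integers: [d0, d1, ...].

Element change: A[6] 10 -> -5, delta = -15
For k < 6: P[k] unchanged, delta_P[k] = 0
For k >= 6: P[k] shifts by exactly -15
Delta array: [0, 0, 0, 0, 0, 0, -15]

Answer: [0, 0, 0, 0, 0, 0, -15]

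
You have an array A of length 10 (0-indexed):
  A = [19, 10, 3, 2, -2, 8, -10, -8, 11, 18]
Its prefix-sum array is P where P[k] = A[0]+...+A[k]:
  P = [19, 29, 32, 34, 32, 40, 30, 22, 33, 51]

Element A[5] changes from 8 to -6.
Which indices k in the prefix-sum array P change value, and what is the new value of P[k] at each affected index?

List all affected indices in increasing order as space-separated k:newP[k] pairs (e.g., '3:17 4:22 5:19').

Answer: 5:26 6:16 7:8 8:19 9:37

Derivation:
P[k] = A[0] + ... + A[k]
P[k] includes A[5] iff k >= 5
Affected indices: 5, 6, ..., 9; delta = -14
  P[5]: 40 + -14 = 26
  P[6]: 30 + -14 = 16
  P[7]: 22 + -14 = 8
  P[8]: 33 + -14 = 19
  P[9]: 51 + -14 = 37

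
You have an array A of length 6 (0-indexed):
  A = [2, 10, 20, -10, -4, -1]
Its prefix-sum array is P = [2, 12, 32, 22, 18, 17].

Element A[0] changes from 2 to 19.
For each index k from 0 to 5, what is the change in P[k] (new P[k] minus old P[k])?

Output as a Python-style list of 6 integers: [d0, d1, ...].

Answer: [17, 17, 17, 17, 17, 17]

Derivation:
Element change: A[0] 2 -> 19, delta = 17
For k < 0: P[k] unchanged, delta_P[k] = 0
For k >= 0: P[k] shifts by exactly 17
Delta array: [17, 17, 17, 17, 17, 17]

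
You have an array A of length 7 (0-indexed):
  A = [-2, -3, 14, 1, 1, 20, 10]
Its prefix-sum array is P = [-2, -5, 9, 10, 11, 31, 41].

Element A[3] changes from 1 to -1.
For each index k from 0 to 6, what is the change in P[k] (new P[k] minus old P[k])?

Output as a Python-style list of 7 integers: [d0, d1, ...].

Answer: [0, 0, 0, -2, -2, -2, -2]

Derivation:
Element change: A[3] 1 -> -1, delta = -2
For k < 3: P[k] unchanged, delta_P[k] = 0
For k >= 3: P[k] shifts by exactly -2
Delta array: [0, 0, 0, -2, -2, -2, -2]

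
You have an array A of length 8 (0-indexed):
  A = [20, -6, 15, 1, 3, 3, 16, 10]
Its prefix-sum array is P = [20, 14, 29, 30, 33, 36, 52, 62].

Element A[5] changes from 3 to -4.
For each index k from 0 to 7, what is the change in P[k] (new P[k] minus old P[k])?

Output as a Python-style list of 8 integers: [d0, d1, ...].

Element change: A[5] 3 -> -4, delta = -7
For k < 5: P[k] unchanged, delta_P[k] = 0
For k >= 5: P[k] shifts by exactly -7
Delta array: [0, 0, 0, 0, 0, -7, -7, -7]

Answer: [0, 0, 0, 0, 0, -7, -7, -7]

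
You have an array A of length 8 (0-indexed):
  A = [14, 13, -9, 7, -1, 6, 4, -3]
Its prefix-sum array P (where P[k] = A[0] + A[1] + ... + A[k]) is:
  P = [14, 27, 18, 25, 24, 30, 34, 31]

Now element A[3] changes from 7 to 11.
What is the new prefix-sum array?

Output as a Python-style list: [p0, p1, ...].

Answer: [14, 27, 18, 29, 28, 34, 38, 35]

Derivation:
Change: A[3] 7 -> 11, delta = 4
P[k] for k < 3: unchanged (A[3] not included)
P[k] for k >= 3: shift by delta = 4
  P[0] = 14 + 0 = 14
  P[1] = 27 + 0 = 27
  P[2] = 18 + 0 = 18
  P[3] = 25 + 4 = 29
  P[4] = 24 + 4 = 28
  P[5] = 30 + 4 = 34
  P[6] = 34 + 4 = 38
  P[7] = 31 + 4 = 35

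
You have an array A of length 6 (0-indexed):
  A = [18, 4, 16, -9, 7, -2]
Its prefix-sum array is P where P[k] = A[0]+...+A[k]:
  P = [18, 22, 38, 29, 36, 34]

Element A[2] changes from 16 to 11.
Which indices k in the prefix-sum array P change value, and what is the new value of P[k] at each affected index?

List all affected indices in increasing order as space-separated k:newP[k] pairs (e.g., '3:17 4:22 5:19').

Answer: 2:33 3:24 4:31 5:29

Derivation:
P[k] = A[0] + ... + A[k]
P[k] includes A[2] iff k >= 2
Affected indices: 2, 3, ..., 5; delta = -5
  P[2]: 38 + -5 = 33
  P[3]: 29 + -5 = 24
  P[4]: 36 + -5 = 31
  P[5]: 34 + -5 = 29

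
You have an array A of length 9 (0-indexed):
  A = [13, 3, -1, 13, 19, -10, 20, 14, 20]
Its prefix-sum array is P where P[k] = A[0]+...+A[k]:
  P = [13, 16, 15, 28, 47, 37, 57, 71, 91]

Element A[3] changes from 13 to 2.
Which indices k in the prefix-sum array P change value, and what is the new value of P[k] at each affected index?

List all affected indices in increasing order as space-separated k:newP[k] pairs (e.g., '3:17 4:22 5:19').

Answer: 3:17 4:36 5:26 6:46 7:60 8:80

Derivation:
P[k] = A[0] + ... + A[k]
P[k] includes A[3] iff k >= 3
Affected indices: 3, 4, ..., 8; delta = -11
  P[3]: 28 + -11 = 17
  P[4]: 47 + -11 = 36
  P[5]: 37 + -11 = 26
  P[6]: 57 + -11 = 46
  P[7]: 71 + -11 = 60
  P[8]: 91 + -11 = 80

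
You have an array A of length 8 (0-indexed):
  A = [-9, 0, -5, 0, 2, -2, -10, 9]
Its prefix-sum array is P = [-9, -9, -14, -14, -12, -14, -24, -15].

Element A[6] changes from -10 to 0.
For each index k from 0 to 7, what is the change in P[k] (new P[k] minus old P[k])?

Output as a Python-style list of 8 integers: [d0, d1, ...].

Element change: A[6] -10 -> 0, delta = 10
For k < 6: P[k] unchanged, delta_P[k] = 0
For k >= 6: P[k] shifts by exactly 10
Delta array: [0, 0, 0, 0, 0, 0, 10, 10]

Answer: [0, 0, 0, 0, 0, 0, 10, 10]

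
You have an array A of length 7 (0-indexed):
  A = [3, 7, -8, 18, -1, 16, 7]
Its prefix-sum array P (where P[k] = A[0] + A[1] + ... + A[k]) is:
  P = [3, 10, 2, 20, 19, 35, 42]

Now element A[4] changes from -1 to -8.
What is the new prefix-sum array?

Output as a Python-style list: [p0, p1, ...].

Answer: [3, 10, 2, 20, 12, 28, 35]

Derivation:
Change: A[4] -1 -> -8, delta = -7
P[k] for k < 4: unchanged (A[4] not included)
P[k] for k >= 4: shift by delta = -7
  P[0] = 3 + 0 = 3
  P[1] = 10 + 0 = 10
  P[2] = 2 + 0 = 2
  P[3] = 20 + 0 = 20
  P[4] = 19 + -7 = 12
  P[5] = 35 + -7 = 28
  P[6] = 42 + -7 = 35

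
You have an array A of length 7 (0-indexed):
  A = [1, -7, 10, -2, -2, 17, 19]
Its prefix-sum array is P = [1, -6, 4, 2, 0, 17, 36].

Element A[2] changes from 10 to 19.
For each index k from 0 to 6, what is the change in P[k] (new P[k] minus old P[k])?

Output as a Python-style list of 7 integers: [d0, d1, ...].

Answer: [0, 0, 9, 9, 9, 9, 9]

Derivation:
Element change: A[2] 10 -> 19, delta = 9
For k < 2: P[k] unchanged, delta_P[k] = 0
For k >= 2: P[k] shifts by exactly 9
Delta array: [0, 0, 9, 9, 9, 9, 9]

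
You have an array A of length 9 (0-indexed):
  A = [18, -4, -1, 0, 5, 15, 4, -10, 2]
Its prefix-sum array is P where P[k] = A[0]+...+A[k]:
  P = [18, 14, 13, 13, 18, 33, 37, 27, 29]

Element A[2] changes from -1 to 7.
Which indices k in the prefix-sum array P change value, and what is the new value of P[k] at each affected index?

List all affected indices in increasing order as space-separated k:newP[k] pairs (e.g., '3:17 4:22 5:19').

Answer: 2:21 3:21 4:26 5:41 6:45 7:35 8:37

Derivation:
P[k] = A[0] + ... + A[k]
P[k] includes A[2] iff k >= 2
Affected indices: 2, 3, ..., 8; delta = 8
  P[2]: 13 + 8 = 21
  P[3]: 13 + 8 = 21
  P[4]: 18 + 8 = 26
  P[5]: 33 + 8 = 41
  P[6]: 37 + 8 = 45
  P[7]: 27 + 8 = 35
  P[8]: 29 + 8 = 37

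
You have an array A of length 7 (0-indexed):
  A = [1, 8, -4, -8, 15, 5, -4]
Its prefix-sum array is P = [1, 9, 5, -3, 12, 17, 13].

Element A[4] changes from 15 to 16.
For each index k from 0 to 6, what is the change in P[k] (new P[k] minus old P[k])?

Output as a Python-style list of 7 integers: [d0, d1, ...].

Answer: [0, 0, 0, 0, 1, 1, 1]

Derivation:
Element change: A[4] 15 -> 16, delta = 1
For k < 4: P[k] unchanged, delta_P[k] = 0
For k >= 4: P[k] shifts by exactly 1
Delta array: [0, 0, 0, 0, 1, 1, 1]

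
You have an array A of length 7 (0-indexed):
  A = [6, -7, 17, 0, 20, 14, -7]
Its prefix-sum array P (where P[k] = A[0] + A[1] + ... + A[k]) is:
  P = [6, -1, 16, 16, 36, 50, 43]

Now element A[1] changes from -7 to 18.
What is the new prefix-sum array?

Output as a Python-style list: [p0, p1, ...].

Change: A[1] -7 -> 18, delta = 25
P[k] for k < 1: unchanged (A[1] not included)
P[k] for k >= 1: shift by delta = 25
  P[0] = 6 + 0 = 6
  P[1] = -1 + 25 = 24
  P[2] = 16 + 25 = 41
  P[3] = 16 + 25 = 41
  P[4] = 36 + 25 = 61
  P[5] = 50 + 25 = 75
  P[6] = 43 + 25 = 68

Answer: [6, 24, 41, 41, 61, 75, 68]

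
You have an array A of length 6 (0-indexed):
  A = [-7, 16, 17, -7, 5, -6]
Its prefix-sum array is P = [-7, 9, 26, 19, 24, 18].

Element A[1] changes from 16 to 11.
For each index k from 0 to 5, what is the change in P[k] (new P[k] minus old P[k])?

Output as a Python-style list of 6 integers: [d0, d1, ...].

Element change: A[1] 16 -> 11, delta = -5
For k < 1: P[k] unchanged, delta_P[k] = 0
For k >= 1: P[k] shifts by exactly -5
Delta array: [0, -5, -5, -5, -5, -5]

Answer: [0, -5, -5, -5, -5, -5]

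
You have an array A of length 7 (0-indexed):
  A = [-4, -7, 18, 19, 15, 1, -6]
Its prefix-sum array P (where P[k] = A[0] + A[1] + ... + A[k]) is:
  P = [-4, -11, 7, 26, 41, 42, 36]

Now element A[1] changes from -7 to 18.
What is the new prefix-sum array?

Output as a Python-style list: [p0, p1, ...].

Answer: [-4, 14, 32, 51, 66, 67, 61]

Derivation:
Change: A[1] -7 -> 18, delta = 25
P[k] for k < 1: unchanged (A[1] not included)
P[k] for k >= 1: shift by delta = 25
  P[0] = -4 + 0 = -4
  P[1] = -11 + 25 = 14
  P[2] = 7 + 25 = 32
  P[3] = 26 + 25 = 51
  P[4] = 41 + 25 = 66
  P[5] = 42 + 25 = 67
  P[6] = 36 + 25 = 61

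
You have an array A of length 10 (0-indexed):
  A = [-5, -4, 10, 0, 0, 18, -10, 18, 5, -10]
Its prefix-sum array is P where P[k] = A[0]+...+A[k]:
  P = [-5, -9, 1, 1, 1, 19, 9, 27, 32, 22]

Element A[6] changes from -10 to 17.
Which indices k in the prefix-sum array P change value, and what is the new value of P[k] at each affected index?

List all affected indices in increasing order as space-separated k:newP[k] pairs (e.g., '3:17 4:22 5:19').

P[k] = A[0] + ... + A[k]
P[k] includes A[6] iff k >= 6
Affected indices: 6, 7, ..., 9; delta = 27
  P[6]: 9 + 27 = 36
  P[7]: 27 + 27 = 54
  P[8]: 32 + 27 = 59
  P[9]: 22 + 27 = 49

Answer: 6:36 7:54 8:59 9:49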